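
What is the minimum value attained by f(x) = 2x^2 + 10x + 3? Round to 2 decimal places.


For a quadratic f(x) = ax^2 + bx + c with a > 0, the minimum is at the vertex.
Vertex x-coordinate: x = -b/(2a)
x = -(10) / (2 * 2)
x = -10/4 = -5/2
Substitute back to find the minimum value:
f(-5/2) = 2 * (-5/2)^2 + 10 * (-5/2) + 3
= 25/2 - 25 + 3
= -19/2 = -9.50

-9.50


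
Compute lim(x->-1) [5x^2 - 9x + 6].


Since polynomials are continuous, we use direct substitution.
lim(x->-1) of 5x^2 - 9x + 6
= 5 * (-1)^2 - 9 * (-1) + 6
= 5 + 9 + 6
= 20

20


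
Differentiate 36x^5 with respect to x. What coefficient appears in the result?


We apply the power rule: d/dx [ax^n] = a*n * x^(n-1)
d/dx [36x^5]
= 36 * 5 * x^(5-1)
= 180x^4
The coefficient is 180

180


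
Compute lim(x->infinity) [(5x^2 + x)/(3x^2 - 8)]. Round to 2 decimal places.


For limits at infinity with equal-degree polynomials,
we compare leading coefficients.
Numerator leading term: 5x^2
Denominator leading term: 3x^2
Divide both by x^2:
lim = (5 + 1/x) / (3 - 8/x^2)
As x -> infinity, the 1/x and 1/x^2 terms vanish:
= 5/3 ≈ 1.67

1.67


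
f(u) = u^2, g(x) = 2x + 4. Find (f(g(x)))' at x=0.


Using the chain rule: (f(g(x)))' = f'(g(x)) * g'(x)
First, find g(0):
g(0) = 2 * 0 + 4 = 4
Next, f'(u) = 2u
And g'(x) = 2
So f'(g(0)) * g'(0)
= 2 * 4 * 2
= 16

16


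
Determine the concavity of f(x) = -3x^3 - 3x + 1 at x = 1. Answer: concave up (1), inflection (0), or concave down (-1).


Concavity is determined by the sign of f''(x).
f(x) = -3x^3 - 3x + 1
f'(x) = -9x^2 - 3
f''(x) = -18x
f''(1) = -18 * 1 + 0
= -18 + 0
= -18
Since f''(1) < 0, the function is concave down (-1)

-1


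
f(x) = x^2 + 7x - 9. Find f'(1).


Differentiate term by term using power and sum rules:
f(x) = x^2 + 7x - 9
f'(x) = 2x + 7
Substitute x = 1:
f'(1) = 2 * 1 + 7
= 2 + 7
= 9

9


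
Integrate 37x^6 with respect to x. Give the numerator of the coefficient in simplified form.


Apply the power rule for integration:
integral of ax^n dx = a/(n+1) * x^(n+1) + C
integral of 37x^6 dx
= 37/7 * x^7 + C
The coefficient in lowest terms is 37/7, and its numerator is 37

37


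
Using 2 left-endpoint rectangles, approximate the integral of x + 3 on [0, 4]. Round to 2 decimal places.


Left Riemann sum uses left endpoints of each subinterval.
Interval: [0, 4], n = 2
dx = (4 - 0) / 2 = 2
Left endpoints: [0, 2]
f values: [3, 5]
Sum = dx * (sum of f values)
= 2 * 8
= 16 = 16.00

16.00


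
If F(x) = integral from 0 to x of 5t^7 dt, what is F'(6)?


By the Fundamental Theorem of Calculus (Part 1):
If F(x) = integral from 0 to x of f(t) dt, then F'(x) = f(x)
Here f(t) = 5t^7
So F'(x) = 5x^7
Evaluate at x = 6:
F'(6) = 5 * 6^7
= 5 * 279936
= 1399680

1399680


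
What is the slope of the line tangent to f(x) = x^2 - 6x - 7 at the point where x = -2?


The slope of the tangent line equals f'(x) at the point.
f(x) = x^2 - 6x - 7
f'(x) = 2x - 6
At x = -2:
f'(-2) = 2 * (-2) - 6
= -4 - 6
= -10

-10


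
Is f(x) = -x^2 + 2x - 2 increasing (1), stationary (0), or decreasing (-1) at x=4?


Compute f'(x) to determine behavior:
f'(x) = -2x + 2
f'(4) = -2 * 4 + 2
= -8 + 2
= -6
Since f'(4) < 0, the function is decreasing (-1)

-1


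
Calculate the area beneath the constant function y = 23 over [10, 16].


The area under a constant function y = 23 is a rectangle.
Width = 16 - 10 = 6
Height = 23
Area = width * height
= 6 * 23
= 138

138


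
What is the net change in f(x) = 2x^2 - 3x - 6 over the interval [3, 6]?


Net change = f(b) - f(a)
f(x) = 2x^2 - 3x - 6
Compute f(6):
f(6) = 2 * 6^2 - 3 * 6 - 6
= 72 - 18 - 6
= 48
Compute f(3):
f(3) = 2 * 3^2 - 3 * 3 - 6
= 18 - 9 - 6
= 3
Net change = 48 - 3 = 45

45


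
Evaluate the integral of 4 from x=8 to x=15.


The integral of a constant k over [a, b] equals k * (b - a).
integral from 8 to 15 of 4 dx
= 4 * (15 - 8)
= 4 * 7
= 28

28


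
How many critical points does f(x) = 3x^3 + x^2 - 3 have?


Find where f'(x) = 0:
f(x) = 3x^3 + x^2 - 3
f'(x) = 9x^2 + 2x
This is a quadratic in x. Use the discriminant to count real roots.
Discriminant = (2)^2 - 4 * 9 * 0
= 4 - 0
= 4
Since discriminant > 0, f'(x) = 0 has 2 real solutions.
Number of critical points: 2

2


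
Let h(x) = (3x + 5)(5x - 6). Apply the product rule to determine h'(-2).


Let u(x) = 3x + 5 and v(x) = 5x - 6
u'(x) = 3
v'(x) = 5
Product rule: h'(x) = u'(x)*v(x) + u(x)*v'(x)
= 3 * (5x - 6) + (3x + 5) * 5
At x = -2:
u(-2) = 3 * (-2) + 5 = -1
v(-2) = 5 * (-2) - 6 = -16
h'(-2) = 3 * (-16) + (-1) * 5
= -48 - 5
= -53

-53


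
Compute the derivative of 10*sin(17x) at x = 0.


Apply the chain rule to differentiate 10*sin(17x):
d/dx [10*sin(17x)]
= 10 * cos(17x) * d/dx(17x)
= 10 * 17 * cos(17x)
= 170 * cos(17x)
Evaluate at x = 0:
= 170 * cos(0)
= 170 * 1
= 170

170


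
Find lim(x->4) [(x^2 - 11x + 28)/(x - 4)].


Direct substitution gives 0/0, so we factor the numerator.
Factor: (x^2 - 11x + 28) = (x - 4)(x - 7)
Cancel the common factor (x - 4):
(x^2 - 11x + 28)/(x - 4) = (x - 7)
Now substitute x = 4:
= (4) - (7) = -3

-3


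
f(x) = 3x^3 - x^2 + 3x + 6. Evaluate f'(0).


Differentiate f(x) = 3x^3 - x^2 + 3x + 6 term by term:
f'(x) = 9x^2 - 2x + 3
Substitute x = 0:
f'(0) = 9 * 0^2 - 2 * 0 + 3
= 0 + 0 + 3
= 3

3


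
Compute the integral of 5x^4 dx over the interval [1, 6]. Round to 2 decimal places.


Find the antiderivative of 5x^4:
F(x) = 5/5 * x^5
Apply the Fundamental Theorem of Calculus:
F(6) - F(1)
= 5/5 * 6^5 - 5/5 * 1^5
= 5/5 * (7776 - 1)
= 5/5 * 7775
= 7775 = 7775.00

7775.00


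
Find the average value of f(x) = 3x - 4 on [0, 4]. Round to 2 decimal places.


Average value = 1/(b-a) * integral from a to b of f(x) dx
First compute the integral of 3x - 4:
F(x) = (3/2)x^2 - 4x
F(4) = 3/2 * 16 - 4 * 4 = 8
F(0) = 3/2 * 0 - 4 * 0 = 0
Integral = 8 - 0 = 8
Average = 8 / (4 - 0) = 8 / 4
= 2 = 2.00

2.00


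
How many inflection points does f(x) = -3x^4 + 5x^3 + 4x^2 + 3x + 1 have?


Inflection points occur where f''(x) = 0 and concavity changes.
f(x) = -3x^4 + 5x^3 + 4x^2 + 3x + 1
f'(x) = -12x^3 + 15x^2 + 8x + 3
f''(x) = -36x^2 + 30x + 8
This is a quadratic in x. Use the discriminant to count real roots.
Discriminant = (30)^2 - 4 * (-36) * 8
= 900 - (-1152)
= 2052
Since discriminant > 0, f''(x) = 0 has 2 distinct real solutions.
A quadratic with two distinct real roots changes sign at each root, so concavity changes at both.
Number of inflection points: 2

2


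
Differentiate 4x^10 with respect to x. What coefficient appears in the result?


We apply the power rule: d/dx [ax^n] = a*n * x^(n-1)
d/dx [4x^10]
= 4 * 10 * x^(10-1)
= 40x^9
The coefficient is 40

40


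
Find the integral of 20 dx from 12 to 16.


The integral of a constant k over [a, b] equals k * (b - a).
integral from 12 to 16 of 20 dx
= 20 * (16 - 12)
= 20 * 4
= 80

80


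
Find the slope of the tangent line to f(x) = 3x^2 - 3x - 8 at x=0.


The slope of the tangent line equals f'(x) at the point.
f(x) = 3x^2 - 3x - 8
f'(x) = 6x - 3
At x = 0:
f'(0) = 6 * 0 - 3
= 0 - 3
= -3

-3


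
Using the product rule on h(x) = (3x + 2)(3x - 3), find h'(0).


Let u(x) = 3x + 2 and v(x) = 3x - 3
u'(x) = 3
v'(x) = 3
Product rule: h'(x) = u'(x)*v(x) + u(x)*v'(x)
= 3 * (3x - 3) + (3x + 2) * 3
At x = 0:
u(0) = 3 * 0 + 2 = 2
v(0) = 3 * 0 - 3 = -3
h'(0) = 3 * (-3) + 2 * 3
= -9 + 6
= -3

-3


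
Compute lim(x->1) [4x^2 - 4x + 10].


Since polynomials are continuous, we use direct substitution.
lim(x->1) of 4x^2 - 4x + 10
= 4 * 1^2 - 4 * 1 + 10
= 4 - 4 + 10
= 10

10


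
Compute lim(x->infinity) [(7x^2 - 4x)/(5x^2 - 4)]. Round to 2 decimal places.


For limits at infinity with equal-degree polynomials,
we compare leading coefficients.
Numerator leading term: 7x^2
Denominator leading term: 5x^2
Divide both by x^2:
lim = (7 - 4/x) / (5 - 4/x^2)
As x -> infinity, the 1/x and 1/x^2 terms vanish:
= 7/5 = 1.40

1.40


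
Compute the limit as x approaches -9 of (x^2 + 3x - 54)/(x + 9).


Direct substitution gives 0/0, so we factor the numerator.
Factor: (x^2 + 3x - 54) = (x + 9)(x - 6)
Cancel the common factor (x + 9):
(x^2 + 3x - 54)/(x + 9) = (x - 6)
Now substitute x = -9:
= (-9) - (6) = -15

-15


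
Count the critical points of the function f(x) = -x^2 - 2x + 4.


Find where f'(x) = 0:
f'(x) = -2x - 2
Set f'(x) = 0:
-2x - 2 = 0
x = 2 / (-2) = -1
This is a linear equation in x, so there is exactly one solution.
Number of critical points: 1

1


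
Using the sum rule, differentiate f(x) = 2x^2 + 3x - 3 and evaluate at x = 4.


Differentiate term by term using power and sum rules:
f(x) = 2x^2 + 3x - 3
f'(x) = 4x + 3
Substitute x = 4:
f'(4) = 4 * 4 + 3
= 16 + 3
= 19

19


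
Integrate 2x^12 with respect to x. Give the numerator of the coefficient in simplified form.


Apply the power rule for integration:
integral of ax^n dx = a/(n+1) * x^(n+1) + C
integral of 2x^12 dx
= 2/13 * x^13 + C
The coefficient in lowest terms is 2/13, and its numerator is 2

2


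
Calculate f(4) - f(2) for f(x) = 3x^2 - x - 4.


Net change = f(b) - f(a)
f(x) = 3x^2 - x - 4
Compute f(4):
f(4) = 3 * 4^2 - 1 * 4 - 4
= 48 - 4 - 4
= 40
Compute f(2):
f(2) = 3 * 2^2 - 1 * 2 - 4
= 12 - 2 - 4
= 6
Net change = 40 - 6 = 34

34


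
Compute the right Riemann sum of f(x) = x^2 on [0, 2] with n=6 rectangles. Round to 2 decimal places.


Right Riemann sum uses right endpoints of each subinterval.
Interval: [0, 2], n = 6
dx = (2 - 0) / 6 = 1/3
Right endpoints: [1/3, 2/3, 1, 4/3, 5/3, 2]
f values: [1/9, 4/9, 1, 16/9, 25/9, 4]
Sum = dx * (sum of f values)
= 1/3 * 91/9
= 91/27 ≈ 3.37

3.37


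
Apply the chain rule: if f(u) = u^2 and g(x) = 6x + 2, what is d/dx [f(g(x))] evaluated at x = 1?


Using the chain rule: (f(g(x)))' = f'(g(x)) * g'(x)
First, find g(1):
g(1) = 6 * 1 + 2 = 8
Next, f'(u) = 2u
And g'(x) = 6
So f'(g(1)) * g'(1)
= 2 * 8 * 6
= 96

96


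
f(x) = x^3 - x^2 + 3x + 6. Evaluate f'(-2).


Differentiate f(x) = x^3 - x^2 + 3x + 6 term by term:
f'(x) = 3x^2 - 2x + 3
Substitute x = -2:
f'(-2) = 3 * (-2)^2 - 2 * (-2) + 3
= 12 + 4 + 3
= 19

19


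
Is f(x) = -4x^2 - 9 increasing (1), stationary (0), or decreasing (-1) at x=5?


Compute f'(x) to determine behavior:
f'(x) = -8x
f'(5) = -8 * 5 + 0
= -40 + 0
= -40
Since f'(5) < 0, the function is decreasing (-1)

-1


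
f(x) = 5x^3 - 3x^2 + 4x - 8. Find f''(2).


First derivative:
f'(x) = 15x^2 - 6x + 4
Second derivative:
f''(x) = 30x - 6
Substitute x = 2:
f''(2) = 30 * 2 - 6
= 60 - 6
= 54

54


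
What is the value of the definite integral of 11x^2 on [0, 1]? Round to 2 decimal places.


Find the antiderivative of 11x^2:
F(x) = 11/3 * x^3
Apply the Fundamental Theorem of Calculus:
F(1) - F(0)
= 11/3 * 1^3 - 11/3 * 0^3
= 11/3 * (1 - 0)
= 11/3 * 1
= 11/3 ≈ 3.67

3.67


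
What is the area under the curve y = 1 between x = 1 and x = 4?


The area under a constant function y = 1 is a rectangle.
Width = 4 - 1 = 3
Height = 1
Area = width * height
= 3 * 1
= 3

3


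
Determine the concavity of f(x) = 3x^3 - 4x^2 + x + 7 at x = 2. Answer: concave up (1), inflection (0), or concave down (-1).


Concavity is determined by the sign of f''(x).
f(x) = 3x^3 - 4x^2 + x + 7
f'(x) = 9x^2 - 8x + 1
f''(x) = 18x - 8
f''(2) = 18 * 2 - 8
= 36 - 8
= 28
Since f''(2) > 0, the function is concave up (1)

1


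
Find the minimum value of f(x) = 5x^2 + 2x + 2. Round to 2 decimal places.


For a quadratic f(x) = ax^2 + bx + c with a > 0, the minimum is at the vertex.
Vertex x-coordinate: x = -b/(2a)
x = -(2) / (2 * 5)
x = -2/10 = -1/5
Substitute back to find the minimum value:
f(-1/5) = 5 * (-1/5)^2 + 2 * (-1/5) + 2
= 1/5 - 2/5 + 2
= 9/5 = 1.80

1.80


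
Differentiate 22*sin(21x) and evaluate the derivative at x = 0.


Apply the chain rule to differentiate 22*sin(21x):
d/dx [22*sin(21x)]
= 22 * cos(21x) * d/dx(21x)
= 22 * 21 * cos(21x)
= 462 * cos(21x)
Evaluate at x = 0:
= 462 * cos(0)
= 462 * 1
= 462

462


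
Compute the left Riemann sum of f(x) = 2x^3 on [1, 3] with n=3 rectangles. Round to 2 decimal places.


Left Riemann sum uses left endpoints of each subinterval.
Interval: [1, 3], n = 3
dx = (3 - 1) / 3 = 2/3
Left endpoints: [1, 5/3, 7/3]
f values: [2, 250/27, 686/27]
Sum = dx * (sum of f values)
= 2/3 * 110/3
= 220/9 ≈ 24.44

24.44


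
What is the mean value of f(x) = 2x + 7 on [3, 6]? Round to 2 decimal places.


Average value = 1/(b-a) * integral from a to b of f(x) dx
First compute the integral of 2x + 7:
F(x) = x^2 + 7x
F(6) = 1 * 36 + 7 * 6 = 78
F(3) = 1 * 9 + 7 * 3 = 30
Integral = 78 - 30 = 48
Average = 48 / (6 - 3) = 48 / 3
= 16 = 16.00

16.00


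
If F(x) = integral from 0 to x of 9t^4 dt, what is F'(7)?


By the Fundamental Theorem of Calculus (Part 1):
If F(x) = integral from 0 to x of f(t) dt, then F'(x) = f(x)
Here f(t) = 9t^4
So F'(x) = 9x^4
Evaluate at x = 7:
F'(7) = 9 * 7^4
= 9 * 2401
= 21609

21609


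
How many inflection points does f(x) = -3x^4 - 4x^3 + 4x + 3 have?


Inflection points occur where f''(x) = 0 and concavity changes.
f(x) = -3x^4 - 4x^3 + 4x + 3
f'(x) = -12x^3 - 12x^2 + 4
f''(x) = -36x^2 - 24x
This is a quadratic in x. Use the discriminant to count real roots.
Discriminant = (-24)^2 - 4 * (-36) * 0
= 576 - 0
= 576
Since discriminant > 0, f''(x) = 0 has 2 distinct real solutions.
A quadratic with two distinct real roots changes sign at each root, so concavity changes at both.
Number of inflection points: 2

2


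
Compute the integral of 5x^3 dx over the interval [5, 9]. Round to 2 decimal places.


Find the antiderivative of 5x^3:
F(x) = 5/4 * x^4
Apply the Fundamental Theorem of Calculus:
F(9) - F(5)
= 5/4 * 9^4 - 5/4 * 5^4
= 5/4 * (6561 - 625)
= 5/4 * 5936
= 7420 = 7420.00

7420.00


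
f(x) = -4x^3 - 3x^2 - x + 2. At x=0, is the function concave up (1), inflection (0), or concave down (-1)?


Concavity is determined by the sign of f''(x).
f(x) = -4x^3 - 3x^2 - x + 2
f'(x) = -12x^2 - 6x - 1
f''(x) = -24x - 6
f''(0) = -24 * 0 - 6
= 0 - 6
= -6
Since f''(0) < 0, the function is concave down (-1)

-1


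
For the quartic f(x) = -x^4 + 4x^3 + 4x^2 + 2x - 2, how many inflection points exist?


Inflection points occur where f''(x) = 0 and concavity changes.
f(x) = -x^4 + 4x^3 + 4x^2 + 2x - 2
f'(x) = -4x^3 + 12x^2 + 8x + 2
f''(x) = -12x^2 + 24x + 8
This is a quadratic in x. Use the discriminant to count real roots.
Discriminant = (24)^2 - 4 * (-12) * 8
= 576 - (-384)
= 960
Since discriminant > 0, f''(x) = 0 has 2 distinct real solutions.
A quadratic with two distinct real roots changes sign at each root, so concavity changes at both.
Number of inflection points: 2

2


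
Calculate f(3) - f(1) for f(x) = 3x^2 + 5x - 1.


Net change = f(b) - f(a)
f(x) = 3x^2 + 5x - 1
Compute f(3):
f(3) = 3 * 3^2 + 5 * 3 - 1
= 27 + 15 - 1
= 41
Compute f(1):
f(1) = 3 * 1^2 + 5 * 1 - 1
= 3 + 5 - 1
= 7
Net change = 41 - 7 = 34

34


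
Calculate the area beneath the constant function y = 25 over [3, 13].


The area under a constant function y = 25 is a rectangle.
Width = 13 - 3 = 10
Height = 25
Area = width * height
= 10 * 25
= 250

250


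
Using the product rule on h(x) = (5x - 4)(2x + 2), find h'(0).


Let u(x) = 5x - 4 and v(x) = 2x + 2
u'(x) = 5
v'(x) = 2
Product rule: h'(x) = u'(x)*v(x) + u(x)*v'(x)
= 5 * (2x + 2) + (5x - 4) * 2
At x = 0:
u(0) = 5 * 0 - 4 = -4
v(0) = 2 * 0 + 2 = 2
h'(0) = 5 * 2 + (-4) * 2
= 10 - 8
= 2

2


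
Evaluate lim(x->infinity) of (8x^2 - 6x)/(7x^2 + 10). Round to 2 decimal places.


For limits at infinity with equal-degree polynomials,
we compare leading coefficients.
Numerator leading term: 8x^2
Denominator leading term: 7x^2
Divide both by x^2:
lim = (8 - 6/x) / (7 + 10/x^2)
As x -> infinity, the 1/x and 1/x^2 terms vanish:
= 8/7 ≈ 1.14

1.14


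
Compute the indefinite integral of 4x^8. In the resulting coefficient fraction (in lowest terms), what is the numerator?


Apply the power rule for integration:
integral of ax^n dx = a/(n+1) * x^(n+1) + C
integral of 4x^8 dx
= 4/9 * x^9 + C
The coefficient in lowest terms is 4/9, and its numerator is 4

4


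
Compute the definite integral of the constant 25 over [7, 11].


The integral of a constant k over [a, b] equals k * (b - a).
integral from 7 to 11 of 25 dx
= 25 * (11 - 7)
= 25 * 4
= 100

100


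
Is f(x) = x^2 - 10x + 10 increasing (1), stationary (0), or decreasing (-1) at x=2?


Compute f'(x) to determine behavior:
f'(x) = 2x - 10
f'(2) = 2 * 2 - 10
= 4 - 10
= -6
Since f'(2) < 0, the function is decreasing (-1)

-1


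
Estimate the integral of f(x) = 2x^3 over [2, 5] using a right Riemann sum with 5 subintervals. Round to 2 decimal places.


Right Riemann sum uses right endpoints of each subinterval.
Interval: [2, 5], n = 5
dx = (5 - 2) / 5 = 3/5
Right endpoints: [13/5, 16/5, 19/5, 22/5, 5]
f values: [4394/125, 8192/125, 13718/125, 21296/125, 250]
Sum = dx * (sum of f values)
= 3/5 * 3154/5
= 9462/25 = 378.48

378.48


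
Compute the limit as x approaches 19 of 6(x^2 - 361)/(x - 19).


Direct substitution gives 0/0, so we factor the numerator.
Factor: 6(x^2 - 361) = 6 * (x - 19)(x + 19)
Cancel the common factor (x - 19):
6(x^2 - 361)/(x - 19) = 6 * (x + 19)
Now substitute x = 19:
= 6 * (19 + 19) = 228

228


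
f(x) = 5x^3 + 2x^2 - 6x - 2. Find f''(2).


First derivative:
f'(x) = 15x^2 + 4x - 6
Second derivative:
f''(x) = 30x + 4
Substitute x = 2:
f''(2) = 30 * 2 + 4
= 60 + 4
= 64

64


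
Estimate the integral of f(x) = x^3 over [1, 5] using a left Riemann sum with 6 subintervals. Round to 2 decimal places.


Left Riemann sum uses left endpoints of each subinterval.
Interval: [1, 5], n = 6
dx = (5 - 1) / 6 = 2/3
Left endpoints: [1, 5/3, 7/3, 3, 11/3, 13/3]
f values: [1, 125/27, 343/27, 27, 1331/27, 2197/27]
Sum = dx * (sum of f values)
= 2/3 * 176
= 352/3 ≈ 117.33

117.33


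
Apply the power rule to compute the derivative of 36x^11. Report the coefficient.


We apply the power rule: d/dx [ax^n] = a*n * x^(n-1)
d/dx [36x^11]
= 36 * 11 * x^(11-1)
= 396x^10
The coefficient is 396

396


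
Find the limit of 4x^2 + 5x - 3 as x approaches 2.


Since polynomials are continuous, we use direct substitution.
lim(x->2) of 4x^2 + 5x - 3
= 4 * 2^2 + 5 * 2 - 3
= 16 + 10 - 3
= 23

23


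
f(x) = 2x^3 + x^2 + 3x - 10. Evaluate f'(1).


Differentiate f(x) = 2x^3 + x^2 + 3x - 10 term by term:
f'(x) = 6x^2 + 2x + 3
Substitute x = 1:
f'(1) = 6 * 1^2 + 2 * 1 + 3
= 6 + 2 + 3
= 11

11


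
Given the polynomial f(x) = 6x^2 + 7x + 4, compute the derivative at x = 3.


Differentiate term by term using power and sum rules:
f(x) = 6x^2 + 7x + 4
f'(x) = 12x + 7
Substitute x = 3:
f'(3) = 12 * 3 + 7
= 36 + 7
= 43

43


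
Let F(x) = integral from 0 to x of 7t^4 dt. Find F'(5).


By the Fundamental Theorem of Calculus (Part 1):
If F(x) = integral from 0 to x of f(t) dt, then F'(x) = f(x)
Here f(t) = 7t^4
So F'(x) = 7x^4
Evaluate at x = 5:
F'(5) = 7 * 5^4
= 7 * 625
= 4375

4375


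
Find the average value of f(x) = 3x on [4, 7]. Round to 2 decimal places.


Average value = 1/(b-a) * integral from a to b of f(x) dx
First compute the integral of 3x:
F(x) = (3/2)x^2
F(7) = 3/2 * 49 + 0 * 7 = 147/2
F(4) = 3/2 * 16 + 0 * 4 = 24
Integral = 147/2 - 24 = 99/2
Average = (99/2) / (7 - 4) = (99/2) / 3
= 33/2 = 16.50

16.50


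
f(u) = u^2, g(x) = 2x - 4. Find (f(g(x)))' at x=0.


Using the chain rule: (f(g(x)))' = f'(g(x)) * g'(x)
First, find g(0):
g(0) = 2 * 0 - 4 = -4
Next, f'(u) = 2u
And g'(x) = 2
So f'(g(0)) * g'(0)
= 2 * (-4) * 2
= -16

-16


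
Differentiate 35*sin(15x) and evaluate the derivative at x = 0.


Apply the chain rule to differentiate 35*sin(15x):
d/dx [35*sin(15x)]
= 35 * cos(15x) * d/dx(15x)
= 35 * 15 * cos(15x)
= 525 * cos(15x)
Evaluate at x = 0:
= 525 * cos(0)
= 525 * 1
= 525

525


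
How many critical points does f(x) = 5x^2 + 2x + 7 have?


Find where f'(x) = 0:
f'(x) = 10x + 2
Set f'(x) = 0:
10x + 2 = 0
x = -2 / 10 = -1/5
This is a linear equation in x, so there is exactly one solution.
Number of critical points: 1

1


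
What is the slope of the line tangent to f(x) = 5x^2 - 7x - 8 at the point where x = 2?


The slope of the tangent line equals f'(x) at the point.
f(x) = 5x^2 - 7x - 8
f'(x) = 10x - 7
At x = 2:
f'(2) = 10 * 2 - 7
= 20 - 7
= 13

13


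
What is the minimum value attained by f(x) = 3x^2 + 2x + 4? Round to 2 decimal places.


For a quadratic f(x) = ax^2 + bx + c with a > 0, the minimum is at the vertex.
Vertex x-coordinate: x = -b/(2a)
x = -(2) / (2 * 3)
x = -2/6 = -1/3
Substitute back to find the minimum value:
f(-1/3) = 3 * (-1/3)^2 + 2 * (-1/3) + 4
= 1/3 - 2/3 + 4
= 11/3 ≈ 3.67

3.67


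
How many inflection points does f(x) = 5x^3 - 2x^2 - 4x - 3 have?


Inflection points occur where f''(x) = 0 and concavity changes.
f(x) = 5x^3 - 2x^2 - 4x - 3
f'(x) = 15x^2 - 4x - 4
f''(x) = 30x - 4
Set f''(x) = 0:
30x - 4 = 0
x = 4 / 30 = 2/15
Since f''(x) is linear (degree 1), it changes sign at this point.
Therefore there is exactly 1 inflection point.

1


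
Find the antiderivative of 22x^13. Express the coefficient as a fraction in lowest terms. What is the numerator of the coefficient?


Apply the power rule for integration:
integral of ax^n dx = a/(n+1) * x^(n+1) + C
integral of 22x^13 dx
= 22/14 * x^14 + C
= 11/7 * x^14 + C
The coefficient in lowest terms is 11/7, and its numerator is 11

11


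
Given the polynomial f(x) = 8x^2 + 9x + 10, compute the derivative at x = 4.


Differentiate term by term using power and sum rules:
f(x) = 8x^2 + 9x + 10
f'(x) = 16x + 9
Substitute x = 4:
f'(4) = 16 * 4 + 9
= 64 + 9
= 73

73


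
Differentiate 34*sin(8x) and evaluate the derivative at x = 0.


Apply the chain rule to differentiate 34*sin(8x):
d/dx [34*sin(8x)]
= 34 * cos(8x) * d/dx(8x)
= 34 * 8 * cos(8x)
= 272 * cos(8x)
Evaluate at x = 0:
= 272 * cos(0)
= 272 * 1
= 272

272


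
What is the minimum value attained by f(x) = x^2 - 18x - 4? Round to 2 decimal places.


For a quadratic f(x) = ax^2 + bx + c with a > 0, the minimum is at the vertex.
Vertex x-coordinate: x = -b/(2a)
x = -(-18) / (2 * 1)
x = 18/2 = 9
Substitute back to find the minimum value:
f(9) = 1 * 9^2 - 18 * 9 - 4
= 81 - 162 - 4
= -85 = -85.00

-85.00


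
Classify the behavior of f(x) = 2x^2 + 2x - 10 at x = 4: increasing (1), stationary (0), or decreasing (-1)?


Compute f'(x) to determine behavior:
f'(x) = 4x + 2
f'(4) = 4 * 4 + 2
= 16 + 2
= 18
Since f'(4) > 0, the function is increasing (1)

1


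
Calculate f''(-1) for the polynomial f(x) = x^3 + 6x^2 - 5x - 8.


First derivative:
f'(x) = 3x^2 + 12x - 5
Second derivative:
f''(x) = 6x + 12
Substitute x = -1:
f''(-1) = 6 * (-1) + 12
= -6 + 12
= 6

6


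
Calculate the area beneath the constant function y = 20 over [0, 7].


The area under a constant function y = 20 is a rectangle.
Width = 7 - 0 = 7
Height = 20
Area = width * height
= 7 * 20
= 140

140


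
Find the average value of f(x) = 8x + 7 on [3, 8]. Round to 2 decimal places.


Average value = 1/(b-a) * integral from a to b of f(x) dx
First compute the integral of 8x + 7:
F(x) = 4x^2 + 7x
F(8) = 4 * 64 + 7 * 8 = 312
F(3) = 4 * 9 + 7 * 3 = 57
Integral = 312 - 57 = 255
Average = 255 / (8 - 3) = 255 / 5
= 51 = 51.00

51.00


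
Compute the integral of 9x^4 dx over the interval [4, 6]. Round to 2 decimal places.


Find the antiderivative of 9x^4:
F(x) = 9/5 * x^5
Apply the Fundamental Theorem of Calculus:
F(6) - F(4)
= 9/5 * 6^5 - 9/5 * 4^5
= 9/5 * (7776 - 1024)
= 9/5 * 6752
= 60768/5 = 12153.60

12153.60


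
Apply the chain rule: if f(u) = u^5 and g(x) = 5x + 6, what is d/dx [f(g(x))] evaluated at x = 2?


Using the chain rule: (f(g(x)))' = f'(g(x)) * g'(x)
First, find g(2):
g(2) = 5 * 2 + 6 = 16
Next, f'(u) = 5u^4
And g'(x) = 5
So f'(g(2)) * g'(2)
= 5 * 16^4 * 5
= 5 * 65536 * 5
= 1638400

1638400


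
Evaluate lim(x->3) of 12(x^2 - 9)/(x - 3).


Direct substitution gives 0/0, so we factor the numerator.
Factor: 12(x^2 - 9) = 12 * (x - 3)(x + 3)
Cancel the common factor (x - 3):
12(x^2 - 9)/(x - 3) = 12 * (x + 3)
Now substitute x = 3:
= 12 * (3 + 3) = 72

72


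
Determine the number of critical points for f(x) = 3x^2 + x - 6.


Find where f'(x) = 0:
f'(x) = 6x + 1
Set f'(x) = 0:
6x + 1 = 0
x = -1 / 6 = -1/6
This is a linear equation in x, so there is exactly one solution.
Number of critical points: 1

1


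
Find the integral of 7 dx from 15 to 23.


The integral of a constant k over [a, b] equals k * (b - a).
integral from 15 to 23 of 7 dx
= 7 * (23 - 15)
= 7 * 8
= 56

56


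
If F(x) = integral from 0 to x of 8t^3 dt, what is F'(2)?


By the Fundamental Theorem of Calculus (Part 1):
If F(x) = integral from 0 to x of f(t) dt, then F'(x) = f(x)
Here f(t) = 8t^3
So F'(x) = 8x^3
Evaluate at x = 2:
F'(2) = 8 * 2^3
= 8 * 8
= 64

64


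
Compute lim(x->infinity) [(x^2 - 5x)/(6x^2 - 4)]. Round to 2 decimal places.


For limits at infinity with equal-degree polynomials,
we compare leading coefficients.
Numerator leading term: x^2
Denominator leading term: 6x^2
Divide both by x^2:
lim = (1 - 5/x) / (6 - 4/x^2)
As x -> infinity, the 1/x and 1/x^2 terms vanish:
= 1/6 ≈ 0.17

0.17


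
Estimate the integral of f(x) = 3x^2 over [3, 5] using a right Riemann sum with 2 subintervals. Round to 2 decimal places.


Right Riemann sum uses right endpoints of each subinterval.
Interval: [3, 5], n = 2
dx = (5 - 3) / 2 = 1
Right endpoints: [4, 5]
f values: [48, 75]
Sum = dx * (sum of f values)
= 1 * 123
= 123 = 123.00

123.00


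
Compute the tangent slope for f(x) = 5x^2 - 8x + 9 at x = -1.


The slope of the tangent line equals f'(x) at the point.
f(x) = 5x^2 - 8x + 9
f'(x) = 10x - 8
At x = -1:
f'(-1) = 10 * (-1) - 8
= -10 - 8
= -18

-18


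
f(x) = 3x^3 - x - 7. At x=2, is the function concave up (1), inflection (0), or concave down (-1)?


Concavity is determined by the sign of f''(x).
f(x) = 3x^3 - x - 7
f'(x) = 9x^2 - 1
f''(x) = 18x
f''(2) = 18 * 2 + 0
= 36 + 0
= 36
Since f''(2) > 0, the function is concave up (1)

1


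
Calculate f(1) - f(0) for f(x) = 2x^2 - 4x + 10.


Net change = f(b) - f(a)
f(x) = 2x^2 - 4x + 10
Compute f(1):
f(1) = 2 * 1^2 - 4 * 1 + 10
= 2 - 4 + 10
= 8
Compute f(0):
f(0) = 2 * 0^2 - 4 * 0 + 10
= 0 + 0 + 10
= 10
Net change = 8 - 10 = -2

-2


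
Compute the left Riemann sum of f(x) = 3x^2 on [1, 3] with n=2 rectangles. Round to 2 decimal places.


Left Riemann sum uses left endpoints of each subinterval.
Interval: [1, 3], n = 2
dx = (3 - 1) / 2 = 1
Left endpoints: [1, 2]
f values: [3, 12]
Sum = dx * (sum of f values)
= 1 * 15
= 15 = 15.00

15.00


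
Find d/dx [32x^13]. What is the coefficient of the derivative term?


We apply the power rule: d/dx [ax^n] = a*n * x^(n-1)
d/dx [32x^13]
= 32 * 13 * x^(13-1)
= 416x^12
The coefficient is 416

416


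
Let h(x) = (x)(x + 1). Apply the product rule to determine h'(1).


Let u(x) = x and v(x) = x + 1
u'(x) = 1
v'(x) = 1
Product rule: h'(x) = u'(x)*v(x) + u(x)*v'(x)
= 1 * (x + 1) + (x) * 1
At x = 1:
u(1) = 1 * 1 + 0 = 1
v(1) = 1 * 1 + 1 = 2
h'(1) = 1 * 2 + 1 * 1
= 2 + 1
= 3

3


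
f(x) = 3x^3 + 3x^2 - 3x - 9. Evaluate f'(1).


Differentiate f(x) = 3x^3 + 3x^2 - 3x - 9 term by term:
f'(x) = 9x^2 + 6x - 3
Substitute x = 1:
f'(1) = 9 * 1^2 + 6 * 1 - 3
= 9 + 6 - 3
= 12

12


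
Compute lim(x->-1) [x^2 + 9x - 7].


Since polynomials are continuous, we use direct substitution.
lim(x->-1) of x^2 + 9x - 7
= 1 * (-1)^2 + 9 * (-1) - 7
= 1 - 9 - 7
= -15

-15


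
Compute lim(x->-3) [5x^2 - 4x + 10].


Since polynomials are continuous, we use direct substitution.
lim(x->-3) of 5x^2 - 4x + 10
= 5 * (-3)^2 - 4 * (-3) + 10
= 45 + 12 + 10
= 67

67


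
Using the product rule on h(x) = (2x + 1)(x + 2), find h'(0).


Let u(x) = 2x + 1 and v(x) = x + 2
u'(x) = 2
v'(x) = 1
Product rule: h'(x) = u'(x)*v(x) + u(x)*v'(x)
= 2 * (x + 2) + (2x + 1) * 1
At x = 0:
u(0) = 2 * 0 + 1 = 1
v(0) = 1 * 0 + 2 = 2
h'(0) = 2 * 2 + 1 * 1
= 4 + 1
= 5

5


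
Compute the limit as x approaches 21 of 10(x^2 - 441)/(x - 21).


Direct substitution gives 0/0, so we factor the numerator.
Factor: 10(x^2 - 441) = 10 * (x - 21)(x + 21)
Cancel the common factor (x - 21):
10(x^2 - 441)/(x - 21) = 10 * (x + 21)
Now substitute x = 21:
= 10 * (21 + 21) = 420

420


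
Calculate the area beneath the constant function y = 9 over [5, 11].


The area under a constant function y = 9 is a rectangle.
Width = 11 - 5 = 6
Height = 9
Area = width * height
= 6 * 9
= 54

54


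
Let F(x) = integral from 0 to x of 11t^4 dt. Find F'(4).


By the Fundamental Theorem of Calculus (Part 1):
If F(x) = integral from 0 to x of f(t) dt, then F'(x) = f(x)
Here f(t) = 11t^4
So F'(x) = 11x^4
Evaluate at x = 4:
F'(4) = 11 * 4^4
= 11 * 256
= 2816

2816


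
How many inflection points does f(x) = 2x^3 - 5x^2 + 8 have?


Inflection points occur where f''(x) = 0 and concavity changes.
f(x) = 2x^3 - 5x^2 + 8
f'(x) = 6x^2 - 10x
f''(x) = 12x - 10
Set f''(x) = 0:
12x - 10 = 0
x = 10 / 12 = 5/6
Since f''(x) is linear (degree 1), it changes sign at this point.
Therefore there is exactly 1 inflection point.

1


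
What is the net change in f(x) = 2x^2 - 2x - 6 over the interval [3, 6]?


Net change = f(b) - f(a)
f(x) = 2x^2 - 2x - 6
Compute f(6):
f(6) = 2 * 6^2 - 2 * 6 - 6
= 72 - 12 - 6
= 54
Compute f(3):
f(3) = 2 * 3^2 - 2 * 3 - 6
= 18 - 6 - 6
= 6
Net change = 54 - 6 = 48

48


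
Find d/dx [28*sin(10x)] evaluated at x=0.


Apply the chain rule to differentiate 28*sin(10x):
d/dx [28*sin(10x)]
= 28 * cos(10x) * d/dx(10x)
= 28 * 10 * cos(10x)
= 280 * cos(10x)
Evaluate at x = 0:
= 280 * cos(0)
= 280 * 1
= 280

280


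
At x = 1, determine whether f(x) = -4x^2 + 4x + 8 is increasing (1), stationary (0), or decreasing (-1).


Compute f'(x) to determine behavior:
f'(x) = -8x + 4
f'(1) = -8 * 1 + 4
= -8 + 4
= -4
Since f'(1) < 0, the function is decreasing (-1)

-1


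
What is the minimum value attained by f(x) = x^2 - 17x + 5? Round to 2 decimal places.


For a quadratic f(x) = ax^2 + bx + c with a > 0, the minimum is at the vertex.
Vertex x-coordinate: x = -b/(2a)
x = -(-17) / (2 * 1)
x = 17/2
Substitute back to find the minimum value:
f(17/2) = 1 * (17/2)^2 - 17 * (17/2) + 5
= 289/4 - 289/2 + 5
= -269/4 = -67.25

-67.25


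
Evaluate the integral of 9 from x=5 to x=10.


The integral of a constant k over [a, b] equals k * (b - a).
integral from 5 to 10 of 9 dx
= 9 * (10 - 5)
= 9 * 5
= 45

45


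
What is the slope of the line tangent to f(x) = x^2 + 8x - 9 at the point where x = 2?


The slope of the tangent line equals f'(x) at the point.
f(x) = x^2 + 8x - 9
f'(x) = 2x + 8
At x = 2:
f'(2) = 2 * 2 + 8
= 4 + 8
= 12

12


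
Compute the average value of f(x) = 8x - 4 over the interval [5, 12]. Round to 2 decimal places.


Average value = 1/(b-a) * integral from a to b of f(x) dx
First compute the integral of 8x - 4:
F(x) = 4x^2 - 4x
F(12) = 4 * 144 - 4 * 12 = 528
F(5) = 4 * 25 - 4 * 5 = 80
Integral = 528 - 80 = 448
Average = 448 / (12 - 5) = 448 / 7
= 64 = 64.00

64.00


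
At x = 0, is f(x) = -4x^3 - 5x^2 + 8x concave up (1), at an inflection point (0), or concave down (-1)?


Concavity is determined by the sign of f''(x).
f(x) = -4x^3 - 5x^2 + 8x
f'(x) = -12x^2 - 10x + 8
f''(x) = -24x - 10
f''(0) = -24 * 0 - 10
= 0 - 10
= -10
Since f''(0) < 0, the function is concave down (-1)

-1


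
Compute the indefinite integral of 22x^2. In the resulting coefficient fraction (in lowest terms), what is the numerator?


Apply the power rule for integration:
integral of ax^n dx = a/(n+1) * x^(n+1) + C
integral of 22x^2 dx
= 22/3 * x^3 + C
The coefficient in lowest terms is 22/3, and its numerator is 22

22


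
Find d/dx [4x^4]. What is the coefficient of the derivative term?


We apply the power rule: d/dx [ax^n] = a*n * x^(n-1)
d/dx [4x^4]
= 4 * 4 * x^(4-1)
= 16x^3
The coefficient is 16

16


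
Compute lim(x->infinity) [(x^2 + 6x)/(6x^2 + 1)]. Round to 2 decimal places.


For limits at infinity with equal-degree polynomials,
we compare leading coefficients.
Numerator leading term: x^2
Denominator leading term: 6x^2
Divide both by x^2:
lim = (1 + 6/x) / (6 + 1/x^2)
As x -> infinity, the 1/x and 1/x^2 terms vanish:
= 1/6 ≈ 0.17

0.17


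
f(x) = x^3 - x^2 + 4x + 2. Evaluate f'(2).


Differentiate f(x) = x^3 - x^2 + 4x + 2 term by term:
f'(x) = 3x^2 - 2x + 4
Substitute x = 2:
f'(2) = 3 * 2^2 - 2 * 2 + 4
= 12 - 4 + 4
= 12

12


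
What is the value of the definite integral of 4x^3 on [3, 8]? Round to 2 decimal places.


Find the antiderivative of 4x^3:
F(x) = 4/4 * x^4
Apply the Fundamental Theorem of Calculus:
F(8) - F(3)
= 4/4 * 8^4 - 4/4 * 3^4
= 4/4 * (4096 - 81)
= 4/4 * 4015
= 4015 = 4015.00

4015.00


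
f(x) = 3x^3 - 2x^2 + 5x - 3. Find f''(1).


First derivative:
f'(x) = 9x^2 - 4x + 5
Second derivative:
f''(x) = 18x - 4
Substitute x = 1:
f''(1) = 18 * 1 - 4
= 18 - 4
= 14

14


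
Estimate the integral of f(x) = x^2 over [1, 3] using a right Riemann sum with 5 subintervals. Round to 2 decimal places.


Right Riemann sum uses right endpoints of each subinterval.
Interval: [1, 3], n = 5
dx = (3 - 1) / 5 = 2/5
Right endpoints: [7/5, 9/5, 11/5, 13/5, 3]
f values: [49/25, 81/25, 121/25, 169/25, 9]
Sum = dx * (sum of f values)
= 2/5 * 129/5
= 258/25 = 10.32

10.32


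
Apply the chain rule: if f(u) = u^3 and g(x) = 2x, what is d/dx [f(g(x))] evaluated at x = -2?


Using the chain rule: (f(g(x)))' = f'(g(x)) * g'(x)
First, find g(-2):
g(-2) = 2 * (-2) + 0 = -4
Next, f'(u) = 3u^2
And g'(x) = 2
So f'(g(-2)) * g'(-2)
= 3 * (-4)^2 * 2
= 3 * 16 * 2
= 96

96


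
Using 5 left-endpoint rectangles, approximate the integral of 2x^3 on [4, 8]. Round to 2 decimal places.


Left Riemann sum uses left endpoints of each subinterval.
Interval: [4, 8], n = 5
dx = (8 - 4) / 5 = 4/5
Left endpoints: [4, 24/5, 28/5, 32/5, 36/5]
f values: [128, 27648/125, 43904/125, 65536/125, 93312/125]
Sum = dx * (sum of f values)
= 4/5 * 9856/5
= 39424/25 = 1576.96

1576.96


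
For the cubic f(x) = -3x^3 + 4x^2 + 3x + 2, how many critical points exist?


Find where f'(x) = 0:
f(x) = -3x^3 + 4x^2 + 3x + 2
f'(x) = -9x^2 + 8x + 3
This is a quadratic in x. Use the discriminant to count real roots.
Discriminant = (8)^2 - 4 * (-9) * 3
= 64 - (-108)
= 172
Since discriminant > 0, f'(x) = 0 has 2 real solutions.
Number of critical points: 2

2


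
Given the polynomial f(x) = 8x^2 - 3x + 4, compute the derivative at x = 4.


Differentiate term by term using power and sum rules:
f(x) = 8x^2 - 3x + 4
f'(x) = 16x - 3
Substitute x = 4:
f'(4) = 16 * 4 - 3
= 64 - 3
= 61

61


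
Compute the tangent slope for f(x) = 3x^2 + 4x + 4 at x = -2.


The slope of the tangent line equals f'(x) at the point.
f(x) = 3x^2 + 4x + 4
f'(x) = 6x + 4
At x = -2:
f'(-2) = 6 * (-2) + 4
= -12 + 4
= -8

-8


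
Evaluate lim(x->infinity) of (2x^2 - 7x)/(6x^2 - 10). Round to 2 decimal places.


For limits at infinity with equal-degree polynomials,
we compare leading coefficients.
Numerator leading term: 2x^2
Denominator leading term: 6x^2
Divide both by x^2:
lim = (2 - 7/x) / (6 - 10/x^2)
As x -> infinity, the 1/x and 1/x^2 terms vanish:
= 2/6 = 1/3 ≈ 0.33

0.33


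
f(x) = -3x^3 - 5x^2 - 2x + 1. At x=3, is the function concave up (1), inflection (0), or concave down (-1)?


Concavity is determined by the sign of f''(x).
f(x) = -3x^3 - 5x^2 - 2x + 1
f'(x) = -9x^2 - 10x - 2
f''(x) = -18x - 10
f''(3) = -18 * 3 - 10
= -54 - 10
= -64
Since f''(3) < 0, the function is concave down (-1)

-1


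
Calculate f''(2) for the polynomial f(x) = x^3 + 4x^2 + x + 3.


First derivative:
f'(x) = 3x^2 + 8x + 1
Second derivative:
f''(x) = 6x + 8
Substitute x = 2:
f''(2) = 6 * 2 + 8
= 12 + 8
= 20

20


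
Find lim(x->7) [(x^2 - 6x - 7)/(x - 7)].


Direct substitution gives 0/0, so we factor the numerator.
Factor: (x^2 - 6x - 7) = (x - 7)(x + 1)
Cancel the common factor (x - 7):
(x^2 - 6x - 7)/(x - 7) = (x + 1)
Now substitute x = 7:
= (7) - (-1) = 8

8


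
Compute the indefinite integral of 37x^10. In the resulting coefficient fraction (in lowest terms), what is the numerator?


Apply the power rule for integration:
integral of ax^n dx = a/(n+1) * x^(n+1) + C
integral of 37x^10 dx
= 37/11 * x^11 + C
The coefficient in lowest terms is 37/11, and its numerator is 37

37


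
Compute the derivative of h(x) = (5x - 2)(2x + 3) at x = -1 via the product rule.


Let u(x) = 5x - 2 and v(x) = 2x + 3
u'(x) = 5
v'(x) = 2
Product rule: h'(x) = u'(x)*v(x) + u(x)*v'(x)
= 5 * (2x + 3) + (5x - 2) * 2
At x = -1:
u(-1) = 5 * (-1) - 2 = -7
v(-1) = 2 * (-1) + 3 = 1
h'(-1) = 5 * 1 + (-7) * 2
= 5 - 14
= -9

-9


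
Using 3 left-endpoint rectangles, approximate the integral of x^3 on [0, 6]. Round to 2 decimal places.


Left Riemann sum uses left endpoints of each subinterval.
Interval: [0, 6], n = 3
dx = (6 - 0) / 3 = 2
Left endpoints: [0, 2, 4]
f values: [0, 8, 64]
Sum = dx * (sum of f values)
= 2 * 72
= 144 = 144.00

144.00


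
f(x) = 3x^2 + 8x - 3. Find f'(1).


Differentiate term by term using power and sum rules:
f(x) = 3x^2 + 8x - 3
f'(x) = 6x + 8
Substitute x = 1:
f'(1) = 6 * 1 + 8
= 6 + 8
= 14

14


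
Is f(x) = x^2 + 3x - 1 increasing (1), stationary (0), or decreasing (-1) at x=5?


Compute f'(x) to determine behavior:
f'(x) = 2x + 3
f'(5) = 2 * 5 + 3
= 10 + 3
= 13
Since f'(5) > 0, the function is increasing (1)

1


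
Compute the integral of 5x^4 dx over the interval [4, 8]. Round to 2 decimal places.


Find the antiderivative of 5x^4:
F(x) = 5/5 * x^5
Apply the Fundamental Theorem of Calculus:
F(8) - F(4)
= 5/5 * 8^5 - 5/5 * 4^5
= 5/5 * (32768 - 1024)
= 5/5 * 31744
= 31744 = 31744.00

31744.00


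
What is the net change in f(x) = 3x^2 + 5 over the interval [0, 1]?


Net change = f(b) - f(a)
f(x) = 3x^2 + 5
Compute f(1):
f(1) = 3 * 1^2 + 0 * 1 + 5
= 3 + 0 + 5
= 8
Compute f(0):
f(0) = 3 * 0^2 + 0 * 0 + 5
= 0 + 0 + 5
= 5
Net change = 8 - 5 = 3

3


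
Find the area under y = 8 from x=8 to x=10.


The area under a constant function y = 8 is a rectangle.
Width = 10 - 8 = 2
Height = 8
Area = width * height
= 2 * 8
= 16

16


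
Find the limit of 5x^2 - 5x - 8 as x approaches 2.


Since polynomials are continuous, we use direct substitution.
lim(x->2) of 5x^2 - 5x - 8
= 5 * 2^2 - 5 * 2 - 8
= 20 - 10 - 8
= 2

2


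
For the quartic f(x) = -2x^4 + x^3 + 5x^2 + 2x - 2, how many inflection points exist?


Inflection points occur where f''(x) = 0 and concavity changes.
f(x) = -2x^4 + x^3 + 5x^2 + 2x - 2
f'(x) = -8x^3 + 3x^2 + 10x + 2
f''(x) = -24x^2 + 6x + 10
This is a quadratic in x. Use the discriminant to count real roots.
Discriminant = (6)^2 - 4 * (-24) * 10
= 36 - (-960)
= 996
Since discriminant > 0, f''(x) = 0 has 2 distinct real solutions.
A quadratic with two distinct real roots changes sign at each root, so concavity changes at both.
Number of inflection points: 2

2


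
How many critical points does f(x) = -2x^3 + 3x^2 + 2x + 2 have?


Find where f'(x) = 0:
f(x) = -2x^3 + 3x^2 + 2x + 2
f'(x) = -6x^2 + 6x + 2
This is a quadratic in x. Use the discriminant to count real roots.
Discriminant = (6)^2 - 4 * (-6) * 2
= 36 - (-48)
= 84
Since discriminant > 0, f'(x) = 0 has 2 real solutions.
Number of critical points: 2

2


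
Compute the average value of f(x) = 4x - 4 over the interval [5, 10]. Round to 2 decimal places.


Average value = 1/(b-a) * integral from a to b of f(x) dx
First compute the integral of 4x - 4:
F(x) = 2x^2 - 4x
F(10) = 2 * 100 - 4 * 10 = 160
F(5) = 2 * 25 - 4 * 5 = 30
Integral = 160 - 30 = 130
Average = 130 / (10 - 5) = 130 / 5
= 26 = 26.00

26.00


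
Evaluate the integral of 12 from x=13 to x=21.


The integral of a constant k over [a, b] equals k * (b - a).
integral from 13 to 21 of 12 dx
= 12 * (21 - 13)
= 12 * 8
= 96

96
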